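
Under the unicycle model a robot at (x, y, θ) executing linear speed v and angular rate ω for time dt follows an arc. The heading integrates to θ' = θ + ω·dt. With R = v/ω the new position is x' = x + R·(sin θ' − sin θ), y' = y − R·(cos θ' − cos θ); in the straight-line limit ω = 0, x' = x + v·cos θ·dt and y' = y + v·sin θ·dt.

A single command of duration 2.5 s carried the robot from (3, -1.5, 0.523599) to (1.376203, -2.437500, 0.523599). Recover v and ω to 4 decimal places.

v = -0.7500, ω = 0.0000

Δθ = 0.523599 − 0.523599 = 0.000000
ω = Δθ/dt = 0.000000/2.5 = 0.0000
ω = 0 → v = (Δx·cos θ + Δy·sin θ)/dt = -0.7500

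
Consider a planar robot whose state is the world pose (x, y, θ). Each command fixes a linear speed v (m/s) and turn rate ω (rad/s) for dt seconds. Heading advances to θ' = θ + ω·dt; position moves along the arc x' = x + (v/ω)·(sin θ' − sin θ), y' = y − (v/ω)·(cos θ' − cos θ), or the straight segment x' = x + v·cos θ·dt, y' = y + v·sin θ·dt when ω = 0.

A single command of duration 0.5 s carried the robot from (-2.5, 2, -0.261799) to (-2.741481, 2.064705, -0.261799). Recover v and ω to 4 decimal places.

v = -0.5000, ω = 0.0000

Δθ = -0.261799 − -0.261799 = 0.000000
ω = Δθ/dt = 0.000000/0.5 = 0.0000
ω = 0 → v = (Δx·cos θ + Δy·sin θ)/dt = -0.5000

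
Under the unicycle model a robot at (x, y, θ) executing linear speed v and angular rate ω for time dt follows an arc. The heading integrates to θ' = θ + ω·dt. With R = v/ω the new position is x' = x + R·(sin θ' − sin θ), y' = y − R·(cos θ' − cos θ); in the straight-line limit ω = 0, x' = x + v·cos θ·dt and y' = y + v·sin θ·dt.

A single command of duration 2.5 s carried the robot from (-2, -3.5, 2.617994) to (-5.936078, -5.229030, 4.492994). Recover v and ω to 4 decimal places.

v = 2.0000, ω = 0.7500

Δθ = 4.492994 − 2.617994 = 1.875000
ω = Δθ/dt = 1.875000/2.5 = 0.7500
R = Δx/(sin θ' − sin θ) = 2.6667
v = R·ω = 2.6667·0.7500 = 2.0000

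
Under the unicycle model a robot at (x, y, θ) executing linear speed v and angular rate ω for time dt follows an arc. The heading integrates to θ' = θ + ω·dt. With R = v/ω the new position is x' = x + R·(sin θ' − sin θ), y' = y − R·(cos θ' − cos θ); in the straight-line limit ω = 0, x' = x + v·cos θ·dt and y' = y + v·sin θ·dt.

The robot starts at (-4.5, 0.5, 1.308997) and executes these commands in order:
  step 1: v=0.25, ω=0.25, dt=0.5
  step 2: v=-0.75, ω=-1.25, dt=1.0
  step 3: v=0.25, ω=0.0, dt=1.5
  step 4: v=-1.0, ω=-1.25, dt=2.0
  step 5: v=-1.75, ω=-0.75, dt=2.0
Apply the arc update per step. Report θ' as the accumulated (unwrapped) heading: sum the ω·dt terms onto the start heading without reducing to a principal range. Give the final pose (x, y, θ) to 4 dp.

step 1: θ'=1.4340 (R=1.0000) → pose (-4.4753, 0.6224, 1.4340)
step 2: θ'=0.1840 (R=0.6000) → pose (-4.9599, 0.1144, 0.1840)
step 3: θ'=0.1840 (straight) → pose (-4.5912, 0.1830, 0.1840)
step 4: θ'=-2.3160 (R=0.8000) → pose (-5.3255, 1.5120, -2.3160)
step 5: θ'=-3.8160 (R=2.3333) → pose (-2.1536, 1.7522, -3.8160)

(-2.1536, 1.7522, -3.8160)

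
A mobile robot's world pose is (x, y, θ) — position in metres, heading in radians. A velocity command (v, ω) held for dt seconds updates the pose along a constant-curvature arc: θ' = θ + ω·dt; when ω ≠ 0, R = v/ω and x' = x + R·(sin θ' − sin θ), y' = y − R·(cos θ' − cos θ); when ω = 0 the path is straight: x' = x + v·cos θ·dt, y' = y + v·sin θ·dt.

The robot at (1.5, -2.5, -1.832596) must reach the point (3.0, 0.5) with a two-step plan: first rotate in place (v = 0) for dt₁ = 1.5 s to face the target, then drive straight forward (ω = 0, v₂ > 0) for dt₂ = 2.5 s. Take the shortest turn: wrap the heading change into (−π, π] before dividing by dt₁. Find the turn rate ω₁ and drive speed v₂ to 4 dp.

ω₁ = 1.9598, v₂ = 1.3416

heading to target = atan2(0.5−-2.5, 3−1.5) = 1.1071
Δθ = wrap(1.1071 − -1.8326) = 2.9397; ω₁ = Δθ/dt₁ = 1.9598
distance = √((3−1.5)² + (0.5−-2.5)²) = 3.3541; v₂ = distance/dt₂ = 1.3416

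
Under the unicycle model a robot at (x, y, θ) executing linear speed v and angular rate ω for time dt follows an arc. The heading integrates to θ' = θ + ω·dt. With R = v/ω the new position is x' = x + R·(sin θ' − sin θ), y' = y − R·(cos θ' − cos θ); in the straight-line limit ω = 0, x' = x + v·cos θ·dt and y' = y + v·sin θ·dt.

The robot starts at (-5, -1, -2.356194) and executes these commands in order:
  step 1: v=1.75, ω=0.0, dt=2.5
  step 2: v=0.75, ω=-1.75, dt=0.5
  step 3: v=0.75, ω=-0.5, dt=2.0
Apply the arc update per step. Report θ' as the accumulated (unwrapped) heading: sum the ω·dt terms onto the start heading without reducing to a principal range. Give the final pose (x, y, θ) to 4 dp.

(-9.6304, -3.4177, -4.2312)

step 1: θ'=-2.3562 (straight) → pose (-8.0936, -4.0936, -2.3562)
step 2: θ'=-3.2312 (R=-0.4286) → pose (-8.4350, -4.2174, -3.2312)
step 3: θ'=-4.2312 (R=-1.5000) → pose (-9.6304, -3.4177, -4.2312)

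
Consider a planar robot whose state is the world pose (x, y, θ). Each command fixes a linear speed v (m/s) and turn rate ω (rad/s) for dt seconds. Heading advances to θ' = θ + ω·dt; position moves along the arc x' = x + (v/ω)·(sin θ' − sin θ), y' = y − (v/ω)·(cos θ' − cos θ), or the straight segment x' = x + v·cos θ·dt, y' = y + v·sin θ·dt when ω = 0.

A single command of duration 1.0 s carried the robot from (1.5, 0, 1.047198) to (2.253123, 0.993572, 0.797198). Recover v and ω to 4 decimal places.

Δθ = 0.797198 − 1.047198 = -0.250000
ω = Δθ/dt = -0.250000/1.0 = -0.2500
R = −Δy/(cos θ' − cos θ) = -5.0000
v = R·ω = -5.0000·-0.2500 = 1.2500

v = 1.2500, ω = -0.2500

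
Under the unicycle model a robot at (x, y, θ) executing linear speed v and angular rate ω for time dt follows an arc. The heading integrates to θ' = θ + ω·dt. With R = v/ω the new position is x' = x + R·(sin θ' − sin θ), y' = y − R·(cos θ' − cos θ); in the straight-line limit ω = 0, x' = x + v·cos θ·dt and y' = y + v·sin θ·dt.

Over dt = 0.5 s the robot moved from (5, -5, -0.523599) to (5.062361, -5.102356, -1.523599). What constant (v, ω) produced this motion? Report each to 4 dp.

v = 0.2500, ω = -2.0000

Δθ = -1.523599 − -0.523599 = -1.000000
ω = Δθ/dt = -1.000000/0.5 = -2.0000
R = −Δy/(cos θ' − cos θ) = -0.1250
v = R·ω = -0.1250·-2.0000 = 0.2500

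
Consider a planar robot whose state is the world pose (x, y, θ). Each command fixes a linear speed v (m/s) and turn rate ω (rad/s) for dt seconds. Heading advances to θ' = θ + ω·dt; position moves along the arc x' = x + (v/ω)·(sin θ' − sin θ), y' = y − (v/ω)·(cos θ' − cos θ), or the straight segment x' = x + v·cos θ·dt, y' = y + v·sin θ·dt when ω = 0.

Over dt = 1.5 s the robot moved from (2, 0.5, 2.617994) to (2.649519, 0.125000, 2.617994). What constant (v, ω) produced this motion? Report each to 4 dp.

Δθ = 2.617994 − 2.617994 = 0.000000
ω = Δθ/dt = 0.000000/1.5 = 0.0000
ω = 0 → v = (Δx·cos θ + Δy·sin θ)/dt = -0.5000

v = -0.5000, ω = 0.0000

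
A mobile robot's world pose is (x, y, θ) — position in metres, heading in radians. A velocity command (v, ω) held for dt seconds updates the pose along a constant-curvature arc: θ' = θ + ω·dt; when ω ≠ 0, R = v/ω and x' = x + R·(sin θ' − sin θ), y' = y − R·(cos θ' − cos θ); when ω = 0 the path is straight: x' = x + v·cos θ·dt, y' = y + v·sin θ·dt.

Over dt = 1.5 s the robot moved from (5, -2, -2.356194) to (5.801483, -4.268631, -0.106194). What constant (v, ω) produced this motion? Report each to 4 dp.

Δθ = -0.106194 − -2.356194 = 2.250000
ω = Δθ/dt = 2.250000/1.5 = 1.5000
R = −Δy/(cos θ' − cos θ) = 1.3333
v = R·ω = 1.3333·1.5000 = 2.0000

v = 2.0000, ω = 1.5000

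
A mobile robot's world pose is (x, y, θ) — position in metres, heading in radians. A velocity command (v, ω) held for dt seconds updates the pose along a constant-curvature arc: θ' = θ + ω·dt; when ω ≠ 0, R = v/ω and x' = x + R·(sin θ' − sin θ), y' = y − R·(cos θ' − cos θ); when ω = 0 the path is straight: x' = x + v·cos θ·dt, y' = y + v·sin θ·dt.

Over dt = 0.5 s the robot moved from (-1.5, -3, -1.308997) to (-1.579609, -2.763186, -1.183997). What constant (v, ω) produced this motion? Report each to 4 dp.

v = -0.5000, ω = 0.2500

Δθ = -1.183997 − -1.308997 = 0.125000
ω = Δθ/dt = 0.125000/0.5 = 0.2500
R = −Δy/(cos θ' − cos θ) = -2.0000
v = R·ω = -2.0000·0.2500 = -0.5000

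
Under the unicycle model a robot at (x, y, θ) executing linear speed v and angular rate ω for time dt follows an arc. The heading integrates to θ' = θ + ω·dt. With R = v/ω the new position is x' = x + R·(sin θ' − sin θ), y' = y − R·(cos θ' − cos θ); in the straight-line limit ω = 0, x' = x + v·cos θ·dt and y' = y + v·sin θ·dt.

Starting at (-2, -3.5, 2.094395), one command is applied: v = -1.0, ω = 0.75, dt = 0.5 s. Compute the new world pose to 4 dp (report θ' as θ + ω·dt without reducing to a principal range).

(-1.6756, -3.8766, 2.4694)

θ' = 2.0944 + 0.75·0.5 = 2.4694
R = v/ω = -1.0/0.75 = -1.3333
x' = -2 + -1.3333·(sin 2.4694 − sin 2.0944) = -1.6756
y' = -3.5 − -1.3333·(cos 2.4694 − cos 2.0944) = -3.8766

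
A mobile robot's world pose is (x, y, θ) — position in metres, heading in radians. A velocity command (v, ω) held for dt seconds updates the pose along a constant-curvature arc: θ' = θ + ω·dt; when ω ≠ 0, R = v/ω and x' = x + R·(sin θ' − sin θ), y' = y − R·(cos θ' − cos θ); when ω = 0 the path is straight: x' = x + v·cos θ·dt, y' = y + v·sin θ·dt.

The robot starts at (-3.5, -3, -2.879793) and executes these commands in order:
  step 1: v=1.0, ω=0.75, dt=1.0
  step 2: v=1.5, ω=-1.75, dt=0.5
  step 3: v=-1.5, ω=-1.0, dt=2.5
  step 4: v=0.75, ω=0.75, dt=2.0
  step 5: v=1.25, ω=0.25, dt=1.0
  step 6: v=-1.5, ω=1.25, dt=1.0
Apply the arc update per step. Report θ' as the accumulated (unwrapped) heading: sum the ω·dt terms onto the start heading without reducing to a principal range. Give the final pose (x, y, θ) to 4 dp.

step 1: θ'=-2.1298 (R=1.3333) → pose (-4.2853, -3.5808, -2.1298)
step 2: θ'=-3.0048 (R=-0.8571) → pose (-4.8951, -3.9753, -3.0048)
step 3: θ'=-5.5048 (R=1.5000) → pose (-3.6373, -6.5294, -5.5048)
step 4: θ'=-4.0048 (R=1.0000) → pose (-3.5795, -5.1673, -4.0048)
step 5: θ'=-3.7548 (R=5.0000) → pose (-4.5017, -4.3283, -3.7548)
step 6: θ'=-2.5048 (R=-1.2000) → pose (-3.0976, -4.3118, -2.5048)

(-3.0976, -4.3118, -2.5048)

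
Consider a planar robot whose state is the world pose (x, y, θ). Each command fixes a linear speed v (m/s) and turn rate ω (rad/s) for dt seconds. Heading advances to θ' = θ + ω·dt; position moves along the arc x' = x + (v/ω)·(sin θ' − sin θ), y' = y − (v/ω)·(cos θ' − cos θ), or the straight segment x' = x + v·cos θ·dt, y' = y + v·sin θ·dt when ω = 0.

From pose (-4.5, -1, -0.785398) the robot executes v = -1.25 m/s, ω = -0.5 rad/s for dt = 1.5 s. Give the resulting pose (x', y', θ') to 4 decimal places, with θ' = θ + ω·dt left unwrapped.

θ' = -0.7854 + -0.5·1.5 = -1.5354
R = v/ω = -1.25/-0.5 = 2.5000
x' = -4.5 + 2.5000·(sin -1.5354 − sin -0.7854) = -5.2307
y' = -1 − 2.5000·(cos -1.5354 − cos -0.7854) = 0.6793

(-5.2307, 0.6793, -1.5354)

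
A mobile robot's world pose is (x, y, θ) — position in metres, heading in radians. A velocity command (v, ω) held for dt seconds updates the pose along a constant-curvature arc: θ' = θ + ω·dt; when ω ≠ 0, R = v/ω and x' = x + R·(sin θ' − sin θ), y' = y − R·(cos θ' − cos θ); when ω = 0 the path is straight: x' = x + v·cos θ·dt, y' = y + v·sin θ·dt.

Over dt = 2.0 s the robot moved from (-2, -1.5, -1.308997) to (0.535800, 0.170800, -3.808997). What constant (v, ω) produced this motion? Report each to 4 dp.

Δθ = -3.808997 − -1.308997 = -2.500000
ω = Δθ/dt = -2.500000/2.0 = -1.2500
R = Δx/(sin θ' − sin θ) = 1.6000
v = R·ω = 1.6000·-1.2500 = -2.0000

v = -2.0000, ω = -1.2500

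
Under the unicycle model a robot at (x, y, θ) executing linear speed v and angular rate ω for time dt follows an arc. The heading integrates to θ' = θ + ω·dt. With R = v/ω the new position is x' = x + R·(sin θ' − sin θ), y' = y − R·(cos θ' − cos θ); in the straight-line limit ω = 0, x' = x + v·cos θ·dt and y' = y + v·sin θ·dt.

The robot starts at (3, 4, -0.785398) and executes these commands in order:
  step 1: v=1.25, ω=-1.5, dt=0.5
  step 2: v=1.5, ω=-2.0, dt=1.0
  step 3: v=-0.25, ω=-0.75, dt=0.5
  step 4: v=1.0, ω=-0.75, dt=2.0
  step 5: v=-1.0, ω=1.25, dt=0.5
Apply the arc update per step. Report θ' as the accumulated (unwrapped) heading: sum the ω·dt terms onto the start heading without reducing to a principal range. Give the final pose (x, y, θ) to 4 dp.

(2.0307, 4.0123, -4.7854)

step 1: θ'=-1.5354 (R=-0.8333) → pose (3.2436, 3.4402, -1.5354)
step 2: θ'=-3.5354 (R=-0.7500) → pose (2.2062, 2.7211, -3.5354)
step 3: θ'=-3.9104 (R=0.3333) → pose (2.3101, 2.6529, -3.9104)
step 4: θ'=-5.4104 (R=-1.3333) → pose (2.2156, 4.4681, -5.4104)
step 5: θ'=-4.7854 (R=-0.8000) → pose (2.0307, 4.0123, -4.7854)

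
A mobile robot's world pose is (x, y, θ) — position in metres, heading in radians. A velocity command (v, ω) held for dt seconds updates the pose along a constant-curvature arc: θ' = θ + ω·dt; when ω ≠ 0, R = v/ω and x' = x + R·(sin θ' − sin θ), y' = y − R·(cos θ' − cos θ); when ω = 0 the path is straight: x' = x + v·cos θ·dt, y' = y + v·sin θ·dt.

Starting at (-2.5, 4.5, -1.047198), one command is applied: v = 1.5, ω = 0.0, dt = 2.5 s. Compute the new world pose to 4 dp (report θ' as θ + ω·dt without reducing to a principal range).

θ' = -1.0472 + 0.0·2.5 = -1.0472
ω = 0 → straight: x' = -2.5 + 1.5·cos(-1.0472)·2.5 = -0.6250
y' = 4.5 + 1.5·sin(-1.0472)·2.5 = 1.2524

(-0.6250, 1.2524, -1.0472)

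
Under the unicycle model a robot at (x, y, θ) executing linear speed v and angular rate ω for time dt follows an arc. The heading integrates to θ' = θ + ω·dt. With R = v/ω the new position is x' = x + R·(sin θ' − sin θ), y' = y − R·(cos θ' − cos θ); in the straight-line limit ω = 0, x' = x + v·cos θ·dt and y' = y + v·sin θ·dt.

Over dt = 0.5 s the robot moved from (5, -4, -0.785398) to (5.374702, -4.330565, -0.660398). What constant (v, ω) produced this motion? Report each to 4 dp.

v = 1.0000, ω = 0.2500

Δθ = -0.660398 − -0.785398 = 0.125000
ω = Δθ/dt = 0.125000/0.5 = 0.2500
R = Δx/(sin θ' − sin θ) = 4.0000
v = R·ω = 4.0000·0.2500 = 1.0000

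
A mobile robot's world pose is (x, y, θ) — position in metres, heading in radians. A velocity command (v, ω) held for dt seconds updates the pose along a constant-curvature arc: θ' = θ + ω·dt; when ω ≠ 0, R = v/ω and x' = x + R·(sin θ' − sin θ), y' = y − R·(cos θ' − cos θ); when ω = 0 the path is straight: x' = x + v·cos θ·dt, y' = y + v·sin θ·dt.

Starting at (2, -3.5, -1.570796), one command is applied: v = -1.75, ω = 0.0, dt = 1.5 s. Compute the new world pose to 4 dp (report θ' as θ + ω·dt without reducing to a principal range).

θ' = -1.5708 + 0.0·1.5 = -1.5708
ω = 0 → straight: x' = 2 + -1.75·cos(-1.5708)·1.5 = 2.0000
y' = -3.5 + -1.75·sin(-1.5708)·1.5 = -0.8750

(2.0000, -0.8750, -1.5708)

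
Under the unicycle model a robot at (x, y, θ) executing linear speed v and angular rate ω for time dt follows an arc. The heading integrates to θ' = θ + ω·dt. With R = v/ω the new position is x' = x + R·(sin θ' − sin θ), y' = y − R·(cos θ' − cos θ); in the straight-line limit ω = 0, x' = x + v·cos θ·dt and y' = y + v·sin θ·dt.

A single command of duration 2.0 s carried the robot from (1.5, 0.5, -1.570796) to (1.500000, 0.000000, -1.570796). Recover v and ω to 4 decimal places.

v = 0.2500, ω = 0.0000

Δθ = -1.570796 − -1.570796 = 0.000000
ω = Δθ/dt = 0.000000/2.0 = 0.0000
ω = 0 → v = (Δx·cos θ + Δy·sin θ)/dt = 0.2500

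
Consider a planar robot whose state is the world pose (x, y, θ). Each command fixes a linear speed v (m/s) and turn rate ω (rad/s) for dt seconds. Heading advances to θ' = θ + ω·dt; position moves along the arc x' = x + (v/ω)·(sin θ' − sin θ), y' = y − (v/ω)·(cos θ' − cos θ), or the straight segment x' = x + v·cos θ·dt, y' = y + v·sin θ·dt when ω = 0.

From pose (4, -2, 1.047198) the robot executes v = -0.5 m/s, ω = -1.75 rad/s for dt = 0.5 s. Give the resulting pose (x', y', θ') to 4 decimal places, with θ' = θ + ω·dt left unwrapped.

(3.8015, -2.1386, 0.1722)

θ' = 1.0472 + -1.75·0.5 = 0.1722
R = v/ω = -0.5/-1.75 = 0.2857
x' = 4 + 0.2857·(sin 0.1722 − sin 1.0472) = 3.8015
y' = -2 − 0.2857·(cos 0.1722 − cos 1.0472) = -2.1386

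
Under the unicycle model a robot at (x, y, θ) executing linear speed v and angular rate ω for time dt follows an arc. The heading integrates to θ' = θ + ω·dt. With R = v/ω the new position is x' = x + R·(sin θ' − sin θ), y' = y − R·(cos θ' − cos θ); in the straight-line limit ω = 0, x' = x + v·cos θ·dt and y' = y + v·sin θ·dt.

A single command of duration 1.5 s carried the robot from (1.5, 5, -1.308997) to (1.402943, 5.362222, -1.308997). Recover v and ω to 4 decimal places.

v = -0.2500, ω = 0.0000

Δθ = -1.308997 − -1.308997 = 0.000000
ω = Δθ/dt = 0.000000/1.5 = 0.0000
ω = 0 → v = (Δx·cos θ + Δy·sin θ)/dt = -0.2500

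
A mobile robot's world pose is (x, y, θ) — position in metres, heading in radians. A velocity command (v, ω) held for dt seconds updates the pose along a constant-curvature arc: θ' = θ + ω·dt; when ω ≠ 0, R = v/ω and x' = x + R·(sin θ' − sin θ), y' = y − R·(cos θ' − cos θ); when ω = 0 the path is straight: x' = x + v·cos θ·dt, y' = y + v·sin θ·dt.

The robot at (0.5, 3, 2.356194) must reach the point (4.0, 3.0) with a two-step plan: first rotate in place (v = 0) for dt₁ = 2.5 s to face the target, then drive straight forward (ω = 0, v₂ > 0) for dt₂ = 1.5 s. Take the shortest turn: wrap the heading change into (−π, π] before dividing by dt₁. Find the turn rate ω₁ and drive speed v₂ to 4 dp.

ω₁ = -0.9425, v₂ = 2.3333

heading to target = atan2(3−3, 4−0.5) = 0.0000
Δθ = wrap(0.0000 − 2.3562) = -2.3562; ω₁ = Δθ/dt₁ = -0.9425
distance = √((4−0.5)² + (3−3)²) = 3.5000; v₂ = distance/dt₂ = 2.3333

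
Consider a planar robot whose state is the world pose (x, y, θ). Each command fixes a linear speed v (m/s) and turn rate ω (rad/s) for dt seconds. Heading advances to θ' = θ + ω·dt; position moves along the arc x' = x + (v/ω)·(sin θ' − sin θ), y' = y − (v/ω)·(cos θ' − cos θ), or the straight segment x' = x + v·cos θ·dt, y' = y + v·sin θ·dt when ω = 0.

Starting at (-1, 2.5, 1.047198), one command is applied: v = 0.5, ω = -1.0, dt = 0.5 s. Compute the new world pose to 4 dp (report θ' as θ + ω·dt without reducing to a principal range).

(-0.8271, 2.6770, 0.5472)

θ' = 1.0472 + -1.0·0.5 = 0.5472
R = v/ω = 0.5/-1.0 = -0.5000
x' = -1 + -0.5000·(sin 0.5472 − sin 1.0472) = -0.8271
y' = 2.5 − -0.5000·(cos 0.5472 − cos 1.0472) = 2.6770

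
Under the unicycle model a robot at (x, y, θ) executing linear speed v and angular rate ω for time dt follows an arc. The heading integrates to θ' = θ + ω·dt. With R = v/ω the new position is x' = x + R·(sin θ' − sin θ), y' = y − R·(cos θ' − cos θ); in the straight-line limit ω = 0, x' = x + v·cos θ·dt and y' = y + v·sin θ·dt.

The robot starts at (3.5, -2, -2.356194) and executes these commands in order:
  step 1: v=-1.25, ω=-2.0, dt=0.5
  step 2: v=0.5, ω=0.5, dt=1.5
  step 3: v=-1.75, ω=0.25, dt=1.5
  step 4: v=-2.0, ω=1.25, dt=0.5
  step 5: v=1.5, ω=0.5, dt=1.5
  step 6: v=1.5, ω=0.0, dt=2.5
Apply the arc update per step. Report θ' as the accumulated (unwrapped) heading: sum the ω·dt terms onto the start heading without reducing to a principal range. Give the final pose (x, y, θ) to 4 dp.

(8.8337, -4.2017, -0.8562)

step 1: θ'=-3.3562 (R=0.6250) → pose (4.0750, -1.8313, -3.3562)
step 2: θ'=-2.6062 (R=1.0000) → pose (3.3519, -1.9483, -2.6062)
step 3: θ'=-2.2312 (R=-7.0000) → pose (5.3088, -0.2218, -2.2312)
step 4: θ'=-1.6062 (R=-1.6000) → pose (5.6442, 0.7030, -1.6062)
step 5: θ'=-0.8562 (R=3.0000) → pose (6.3763, -1.3691, -0.8562)
step 6: θ'=-0.8562 (straight) → pose (8.8337, -4.2017, -0.8562)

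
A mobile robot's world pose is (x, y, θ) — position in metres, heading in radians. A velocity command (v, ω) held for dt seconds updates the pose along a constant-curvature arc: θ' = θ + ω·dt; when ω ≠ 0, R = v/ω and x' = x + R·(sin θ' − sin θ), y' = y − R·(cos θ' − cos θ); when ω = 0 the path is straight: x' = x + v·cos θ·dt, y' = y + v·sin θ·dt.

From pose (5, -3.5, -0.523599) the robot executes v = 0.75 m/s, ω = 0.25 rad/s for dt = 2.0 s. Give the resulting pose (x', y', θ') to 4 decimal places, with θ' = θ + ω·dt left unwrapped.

θ' = -0.5236 + 0.25·2.0 = -0.0236
R = v/ω = 0.75/0.25 = 3.0000
x' = 5 + 3.0000·(sin -0.0236 − sin -0.5236) = 6.4292
y' = -3.5 − 3.0000·(cos -0.0236 − cos -0.5236) = -3.9011

(6.4292, -3.9011, -0.0236)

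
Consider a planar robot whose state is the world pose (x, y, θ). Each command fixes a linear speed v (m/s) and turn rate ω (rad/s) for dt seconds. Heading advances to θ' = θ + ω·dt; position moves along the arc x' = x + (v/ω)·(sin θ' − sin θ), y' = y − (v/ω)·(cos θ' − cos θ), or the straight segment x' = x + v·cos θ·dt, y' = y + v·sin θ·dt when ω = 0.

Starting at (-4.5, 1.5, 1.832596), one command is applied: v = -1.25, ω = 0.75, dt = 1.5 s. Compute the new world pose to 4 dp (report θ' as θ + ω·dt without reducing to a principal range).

(-3.1951, 0.2928, 2.9576)

θ' = 1.8326 + 0.75·1.5 = 2.9576
R = v/ω = -1.25/0.75 = -1.6667
x' = -4.5 + -1.6667·(sin 2.9576 − sin 1.8326) = -3.1951
y' = 1.5 − -1.6667·(cos 2.9576 − cos 1.8326) = 0.2928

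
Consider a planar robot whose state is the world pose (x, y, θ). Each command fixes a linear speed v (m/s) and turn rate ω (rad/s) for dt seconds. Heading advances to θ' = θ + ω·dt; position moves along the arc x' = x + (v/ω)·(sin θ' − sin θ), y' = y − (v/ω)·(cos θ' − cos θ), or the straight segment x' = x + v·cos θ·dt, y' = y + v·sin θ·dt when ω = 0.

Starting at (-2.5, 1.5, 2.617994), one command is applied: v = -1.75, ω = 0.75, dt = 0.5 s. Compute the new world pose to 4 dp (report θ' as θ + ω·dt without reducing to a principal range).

θ' = 2.6180 + 0.75·0.5 = 2.9930
R = v/ω = -1.75/0.75 = -2.3333
x' = -2.5 + -2.3333·(sin 2.9930 − sin 2.6180) = -1.6788
y' = 1.5 − -2.3333·(cos 2.9930 − cos 2.6180) = 1.2131

(-1.6788, 1.2131, 2.9930)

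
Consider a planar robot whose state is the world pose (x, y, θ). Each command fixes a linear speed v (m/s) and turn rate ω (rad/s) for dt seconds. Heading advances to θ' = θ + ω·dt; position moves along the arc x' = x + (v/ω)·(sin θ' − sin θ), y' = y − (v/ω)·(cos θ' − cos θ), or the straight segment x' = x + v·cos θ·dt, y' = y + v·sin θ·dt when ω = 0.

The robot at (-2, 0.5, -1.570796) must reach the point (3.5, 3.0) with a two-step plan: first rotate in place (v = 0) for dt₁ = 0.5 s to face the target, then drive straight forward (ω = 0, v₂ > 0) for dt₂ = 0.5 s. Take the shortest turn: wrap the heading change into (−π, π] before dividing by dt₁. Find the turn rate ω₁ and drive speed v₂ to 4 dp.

ω₁ = 3.9948, v₂ = 12.0830

heading to target = atan2(3−0.5, 3.5−-2) = 0.4266
Δθ = wrap(0.4266 − -1.5708) = 1.9974; ω₁ = Δθ/dt₁ = 3.9948
distance = √((3.5−-2)² + (3−0.5)²) = 6.0415; v₂ = distance/dt₂ = 12.0830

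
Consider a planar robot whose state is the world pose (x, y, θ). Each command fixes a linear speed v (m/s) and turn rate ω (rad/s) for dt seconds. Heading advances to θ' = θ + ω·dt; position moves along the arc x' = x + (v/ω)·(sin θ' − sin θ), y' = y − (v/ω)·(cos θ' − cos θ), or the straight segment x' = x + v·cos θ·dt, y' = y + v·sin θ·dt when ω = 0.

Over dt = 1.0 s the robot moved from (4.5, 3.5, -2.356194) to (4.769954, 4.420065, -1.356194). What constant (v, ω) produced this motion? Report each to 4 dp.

v = -1.0000, ω = 1.0000

Δθ = -1.356194 − -2.356194 = 1.000000
ω = Δθ/dt = 1.000000/1.0 = 1.0000
R = −Δy/(cos θ' − cos θ) = -1.0000
v = R·ω = -1.0000·1.0000 = -1.0000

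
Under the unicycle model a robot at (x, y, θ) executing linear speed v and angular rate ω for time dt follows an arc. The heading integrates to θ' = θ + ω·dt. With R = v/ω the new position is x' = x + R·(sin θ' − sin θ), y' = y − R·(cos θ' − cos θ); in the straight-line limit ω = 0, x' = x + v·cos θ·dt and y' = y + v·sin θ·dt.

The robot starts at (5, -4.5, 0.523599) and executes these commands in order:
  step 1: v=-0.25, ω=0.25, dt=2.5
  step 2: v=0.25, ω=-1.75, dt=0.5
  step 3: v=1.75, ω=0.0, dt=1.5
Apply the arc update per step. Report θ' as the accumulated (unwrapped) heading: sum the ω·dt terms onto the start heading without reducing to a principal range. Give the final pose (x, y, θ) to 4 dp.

(7.2069, -4.1680, 0.2736)

step 1: θ'=1.1486 (R=-1.0000) → pose (4.5878, -4.9563, 1.1486)
step 2: θ'=0.2736 (R=-0.1429) → pose (4.6795, -4.8773, 0.2736)
step 3: θ'=0.2736 (straight) → pose (7.2069, -4.1680, 0.2736)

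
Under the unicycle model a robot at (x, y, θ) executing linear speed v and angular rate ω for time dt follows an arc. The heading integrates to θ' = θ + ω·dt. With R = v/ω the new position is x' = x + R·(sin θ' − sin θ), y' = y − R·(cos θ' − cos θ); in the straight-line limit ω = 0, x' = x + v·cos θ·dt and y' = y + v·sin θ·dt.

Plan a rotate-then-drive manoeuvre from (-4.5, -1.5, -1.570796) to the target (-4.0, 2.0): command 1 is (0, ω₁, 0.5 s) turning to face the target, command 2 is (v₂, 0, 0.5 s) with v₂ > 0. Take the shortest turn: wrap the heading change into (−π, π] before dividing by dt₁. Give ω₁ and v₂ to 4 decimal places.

heading to target = atan2(2−-1.5, -4−-4.5) = 1.4289
Δθ = wrap(1.4289 − -1.5708) = 2.9997; ω₁ = Δθ/dt₁ = 5.9994
distance = √((-4−-4.5)² + (2−-1.5)²) = 3.5355; v₂ = distance/dt₂ = 7.0711

ω₁ = 5.9994, v₂ = 7.0711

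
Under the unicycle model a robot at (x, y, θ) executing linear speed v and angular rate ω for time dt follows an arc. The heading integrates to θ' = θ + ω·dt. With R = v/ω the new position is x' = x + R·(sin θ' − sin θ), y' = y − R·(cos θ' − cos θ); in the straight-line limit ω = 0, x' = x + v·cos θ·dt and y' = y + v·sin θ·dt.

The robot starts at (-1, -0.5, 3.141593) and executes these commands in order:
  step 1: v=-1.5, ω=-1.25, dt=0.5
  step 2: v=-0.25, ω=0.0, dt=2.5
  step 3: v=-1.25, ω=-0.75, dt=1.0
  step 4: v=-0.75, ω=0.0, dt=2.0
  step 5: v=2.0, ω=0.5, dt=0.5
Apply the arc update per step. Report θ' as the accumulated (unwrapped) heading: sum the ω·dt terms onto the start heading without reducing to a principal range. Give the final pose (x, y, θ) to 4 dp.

(0.8459, -2.6447, 2.0166)

step 1: θ'=2.5166 (R=1.2000) → pose (-0.2979, -0.7268, 2.5166)
step 2: θ'=2.5166 (straight) → pose (0.2090, -1.0925, 2.5166)
step 3: θ'=1.7666 (R=1.6667) → pose (0.8686, -2.1199, 1.7666)
step 4: θ'=1.7666 (straight) → pose (1.1605, -3.5912, 1.7666)
step 5: θ'=2.0166 (R=4.0000) → pose (0.8459, -2.6447, 2.0166)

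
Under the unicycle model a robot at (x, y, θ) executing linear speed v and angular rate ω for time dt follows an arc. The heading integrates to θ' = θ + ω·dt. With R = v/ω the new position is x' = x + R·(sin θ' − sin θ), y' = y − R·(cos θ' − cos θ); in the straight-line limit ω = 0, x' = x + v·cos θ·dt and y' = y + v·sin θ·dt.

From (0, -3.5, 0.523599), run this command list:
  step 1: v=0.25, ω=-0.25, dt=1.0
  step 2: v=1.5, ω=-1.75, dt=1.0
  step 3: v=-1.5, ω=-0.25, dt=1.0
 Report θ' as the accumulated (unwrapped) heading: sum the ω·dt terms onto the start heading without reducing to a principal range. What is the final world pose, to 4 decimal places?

(1.3605, -2.6523, -1.7264)

step 1: θ'=0.2736 (R=-1.0000) → pose (0.2298, -3.4032, 0.2736)
step 2: θ'=-1.4764 (R=-0.8571) → pose (1.3147, -4.1477, -1.4764)
step 3: θ'=-1.7264 (R=6.0000) → pose (1.3605, -2.6523, -1.7264)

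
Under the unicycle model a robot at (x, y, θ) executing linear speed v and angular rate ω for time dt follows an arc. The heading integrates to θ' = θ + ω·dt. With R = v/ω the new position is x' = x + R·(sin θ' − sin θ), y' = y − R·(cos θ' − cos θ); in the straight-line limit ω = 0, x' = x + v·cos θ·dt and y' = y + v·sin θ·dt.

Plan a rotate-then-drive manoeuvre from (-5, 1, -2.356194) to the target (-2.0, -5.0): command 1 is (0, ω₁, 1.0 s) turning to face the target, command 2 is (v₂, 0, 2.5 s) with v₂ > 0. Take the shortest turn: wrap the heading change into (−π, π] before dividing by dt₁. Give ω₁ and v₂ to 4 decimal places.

heading to target = atan2(-5−1, -2−-5) = -1.1071
Δθ = wrap(-1.1071 − -2.3562) = 1.2490; ω₁ = Δθ/dt₁ = 1.2490
distance = √((-2−-5)² + (-5−1)²) = 6.7082; v₂ = distance/dt₂ = 2.6833

ω₁ = 1.2490, v₂ = 2.6833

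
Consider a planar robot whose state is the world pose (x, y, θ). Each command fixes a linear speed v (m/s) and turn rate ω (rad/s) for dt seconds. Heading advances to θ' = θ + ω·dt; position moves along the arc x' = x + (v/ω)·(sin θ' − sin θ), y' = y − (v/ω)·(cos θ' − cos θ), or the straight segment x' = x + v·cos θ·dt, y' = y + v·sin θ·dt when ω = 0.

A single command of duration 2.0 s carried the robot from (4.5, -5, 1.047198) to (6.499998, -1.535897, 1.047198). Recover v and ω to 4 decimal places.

Δθ = 1.047198 − 1.047198 = 0.000000
ω = Δθ/dt = 0.000000/2.0 = 0.0000
ω = 0 → v = (Δx·cos θ + Δy·sin θ)/dt = 2.0000

v = 2.0000, ω = 0.0000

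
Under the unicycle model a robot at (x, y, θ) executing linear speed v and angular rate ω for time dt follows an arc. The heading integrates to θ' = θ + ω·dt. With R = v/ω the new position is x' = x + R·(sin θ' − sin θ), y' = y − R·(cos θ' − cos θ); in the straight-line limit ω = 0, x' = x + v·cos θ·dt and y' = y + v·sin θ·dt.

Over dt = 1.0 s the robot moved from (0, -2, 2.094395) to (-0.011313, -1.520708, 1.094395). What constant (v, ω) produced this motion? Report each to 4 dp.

v = 0.5000, ω = -1.0000

Δθ = 1.094395 − 2.094395 = -1.000000
ω = Δθ/dt = -1.000000/1.0 = -1.0000
R = −Δy/(cos θ' − cos θ) = -0.5000
v = R·ω = -0.5000·-1.0000 = 0.5000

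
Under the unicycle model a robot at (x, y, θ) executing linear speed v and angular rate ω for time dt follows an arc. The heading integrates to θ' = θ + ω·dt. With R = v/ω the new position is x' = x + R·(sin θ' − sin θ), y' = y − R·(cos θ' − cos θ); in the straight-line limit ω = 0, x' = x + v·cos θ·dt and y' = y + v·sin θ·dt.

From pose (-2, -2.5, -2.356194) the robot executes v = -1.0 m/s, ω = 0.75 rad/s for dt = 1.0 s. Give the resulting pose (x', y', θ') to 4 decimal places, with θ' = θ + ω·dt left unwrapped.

(-1.6103, -1.6044, -1.6062)

θ' = -2.3562 + 0.75·1.0 = -1.6062
R = v/ω = -1.0/0.75 = -1.3333
x' = -2 + -1.3333·(sin -1.6062 − sin -2.3562) = -1.6103
y' = -2.5 − -1.3333·(cos -1.6062 − cos -2.3562) = -1.6044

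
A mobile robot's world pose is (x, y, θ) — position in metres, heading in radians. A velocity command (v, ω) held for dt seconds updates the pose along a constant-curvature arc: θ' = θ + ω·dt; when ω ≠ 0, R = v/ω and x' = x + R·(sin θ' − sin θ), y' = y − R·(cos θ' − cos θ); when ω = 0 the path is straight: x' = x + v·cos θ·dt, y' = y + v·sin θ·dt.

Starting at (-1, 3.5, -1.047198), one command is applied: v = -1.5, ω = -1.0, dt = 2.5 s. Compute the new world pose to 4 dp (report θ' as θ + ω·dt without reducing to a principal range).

θ' = -1.0472 + -1.0·2.5 = -3.5472
R = v/ω = -1.5/-1.0 = 1.5000
x' = -1 + 1.5000·(sin -3.5472 − sin -1.0472) = 0.8909
y' = 3.5 − 1.5000·(cos -3.5472 − cos -1.0472) = 5.6283

(0.8909, 5.6283, -3.5472)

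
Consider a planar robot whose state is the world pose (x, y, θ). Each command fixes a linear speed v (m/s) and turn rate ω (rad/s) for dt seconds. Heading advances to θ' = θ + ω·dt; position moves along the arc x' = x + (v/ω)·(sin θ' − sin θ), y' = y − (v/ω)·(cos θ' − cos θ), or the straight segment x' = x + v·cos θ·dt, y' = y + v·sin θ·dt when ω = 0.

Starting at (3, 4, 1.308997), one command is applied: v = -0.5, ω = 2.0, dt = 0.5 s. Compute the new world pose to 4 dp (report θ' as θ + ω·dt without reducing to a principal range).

θ' = 1.3090 + 2.0·0.5 = 2.3090
R = v/ω = -0.5/2.0 = -0.2500
x' = 3 + -0.2500·(sin 2.3090 − sin 1.3090) = 3.0566
y' = 4 − -0.2500·(cos 2.3090 − cos 1.3090) = 3.7671

(3.0566, 3.7671, 2.3090)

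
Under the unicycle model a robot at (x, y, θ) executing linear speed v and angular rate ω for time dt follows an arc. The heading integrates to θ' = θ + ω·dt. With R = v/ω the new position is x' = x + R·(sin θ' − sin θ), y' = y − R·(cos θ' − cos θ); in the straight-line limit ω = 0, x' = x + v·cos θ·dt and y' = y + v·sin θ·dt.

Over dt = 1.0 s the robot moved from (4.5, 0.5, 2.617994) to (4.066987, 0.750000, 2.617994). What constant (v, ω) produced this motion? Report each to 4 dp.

v = 0.5000, ω = 0.0000

Δθ = 2.617994 − 2.617994 = 0.000000
ω = Δθ/dt = 0.000000/1.0 = 0.0000
ω = 0 → v = (Δx·cos θ + Δy·sin θ)/dt = 0.5000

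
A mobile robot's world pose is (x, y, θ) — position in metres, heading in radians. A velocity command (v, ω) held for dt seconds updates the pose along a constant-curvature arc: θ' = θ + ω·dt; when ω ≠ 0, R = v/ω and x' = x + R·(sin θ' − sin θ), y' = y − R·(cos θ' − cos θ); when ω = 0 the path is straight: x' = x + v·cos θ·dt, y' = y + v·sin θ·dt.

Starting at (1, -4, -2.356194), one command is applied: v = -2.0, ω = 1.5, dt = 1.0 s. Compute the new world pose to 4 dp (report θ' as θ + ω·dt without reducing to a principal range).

θ' = -2.3562 + 1.5·1.0 = -0.8562
R = v/ω = -2.0/1.5 = -1.3333
x' = 1 + -1.3333·(sin -0.8562 − sin -2.3562) = 1.0643
y' = -4 − -1.3333·(cos -0.8562 − cos -2.3562) = -2.1834

(1.0643, -2.1834, -0.8562)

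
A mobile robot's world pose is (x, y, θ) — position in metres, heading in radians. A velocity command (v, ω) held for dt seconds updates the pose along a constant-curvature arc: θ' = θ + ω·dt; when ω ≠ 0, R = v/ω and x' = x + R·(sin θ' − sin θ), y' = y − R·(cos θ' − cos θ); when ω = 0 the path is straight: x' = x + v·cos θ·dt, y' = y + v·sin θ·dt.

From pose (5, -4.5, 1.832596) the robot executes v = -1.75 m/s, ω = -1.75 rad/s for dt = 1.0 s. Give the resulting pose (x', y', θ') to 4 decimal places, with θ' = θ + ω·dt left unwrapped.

(4.1166, -5.7554, 0.0826)

θ' = 1.8326 + -1.75·1.0 = 0.0826
R = v/ω = -1.75/-1.75 = 1.0000
x' = 5 + 1.0000·(sin 0.0826 − sin 1.8326) = 4.1166
y' = -4.5 − 1.0000·(cos 0.0826 − cos 1.8326) = -5.7554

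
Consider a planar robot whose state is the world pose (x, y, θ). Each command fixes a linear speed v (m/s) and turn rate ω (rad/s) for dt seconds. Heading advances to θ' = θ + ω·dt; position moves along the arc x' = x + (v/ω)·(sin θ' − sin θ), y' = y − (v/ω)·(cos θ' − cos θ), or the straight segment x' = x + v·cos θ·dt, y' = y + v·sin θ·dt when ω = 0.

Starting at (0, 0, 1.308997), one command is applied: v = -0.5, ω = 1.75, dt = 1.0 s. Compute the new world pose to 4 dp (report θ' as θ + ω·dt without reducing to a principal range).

(0.2524, -0.3587, 3.0590)

θ' = 1.3090 + 1.75·1.0 = 3.0590
R = v/ω = -0.5/1.75 = -0.2857
x' = 0 + -0.2857·(sin 3.0590 − sin 1.3090) = 0.2524
y' = 0 − -0.2857·(cos 3.0590 − cos 1.3090) = -0.3587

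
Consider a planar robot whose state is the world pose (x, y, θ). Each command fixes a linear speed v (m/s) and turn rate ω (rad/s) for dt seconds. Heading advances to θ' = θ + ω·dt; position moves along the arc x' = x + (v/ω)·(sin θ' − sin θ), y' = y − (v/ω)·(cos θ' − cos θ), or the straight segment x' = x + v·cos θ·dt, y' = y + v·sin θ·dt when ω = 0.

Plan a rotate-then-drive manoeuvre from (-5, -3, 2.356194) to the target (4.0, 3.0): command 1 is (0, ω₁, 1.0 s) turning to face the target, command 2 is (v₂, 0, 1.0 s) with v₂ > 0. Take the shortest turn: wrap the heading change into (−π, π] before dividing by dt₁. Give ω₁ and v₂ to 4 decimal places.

ω₁ = -1.7682, v₂ = 10.8167

heading to target = atan2(3−-3, 4−-5) = 0.5880
Δθ = wrap(0.5880 − 2.3562) = -1.7682; ω₁ = Δθ/dt₁ = -1.7682
distance = √((4−-5)² + (3−-3)²) = 10.8167; v₂ = distance/dt₂ = 10.8167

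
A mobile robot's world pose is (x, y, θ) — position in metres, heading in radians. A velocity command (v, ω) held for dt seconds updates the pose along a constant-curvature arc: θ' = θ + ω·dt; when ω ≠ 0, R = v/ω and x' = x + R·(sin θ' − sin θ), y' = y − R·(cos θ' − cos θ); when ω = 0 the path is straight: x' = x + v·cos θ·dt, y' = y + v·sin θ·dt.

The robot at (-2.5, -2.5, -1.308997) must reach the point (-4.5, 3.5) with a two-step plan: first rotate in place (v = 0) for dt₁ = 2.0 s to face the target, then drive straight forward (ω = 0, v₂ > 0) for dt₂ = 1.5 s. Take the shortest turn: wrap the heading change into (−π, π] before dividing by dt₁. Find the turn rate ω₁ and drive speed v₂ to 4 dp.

ω₁ = -1.5408, v₂ = 4.2164

heading to target = atan2(3.5−-2.5, -4.5−-2.5) = 1.8925
Δθ = wrap(1.8925 − -1.3090) = -3.0816; ω₁ = Δθ/dt₁ = -1.5408
distance = √((-4.5−-2.5)² + (3.5−-2.5)²) = 6.3246; v₂ = distance/dt₂ = 4.2164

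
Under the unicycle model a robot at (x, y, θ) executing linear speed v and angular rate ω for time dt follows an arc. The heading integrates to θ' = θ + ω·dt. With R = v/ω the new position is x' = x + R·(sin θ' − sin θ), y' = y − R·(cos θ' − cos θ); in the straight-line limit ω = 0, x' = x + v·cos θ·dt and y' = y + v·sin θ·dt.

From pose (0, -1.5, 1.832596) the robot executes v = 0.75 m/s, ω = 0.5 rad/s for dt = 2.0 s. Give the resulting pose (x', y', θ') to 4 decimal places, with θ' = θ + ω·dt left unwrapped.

(-0.9927, -0.4593, 2.8326)

θ' = 1.8326 + 0.5·2.0 = 2.8326
R = v/ω = 0.75/0.5 = 1.5000
x' = 0 + 1.5000·(sin 2.8326 − sin 1.8326) = -0.9927
y' = -1.5 − 1.5000·(cos 2.8326 − cos 1.8326) = -0.4593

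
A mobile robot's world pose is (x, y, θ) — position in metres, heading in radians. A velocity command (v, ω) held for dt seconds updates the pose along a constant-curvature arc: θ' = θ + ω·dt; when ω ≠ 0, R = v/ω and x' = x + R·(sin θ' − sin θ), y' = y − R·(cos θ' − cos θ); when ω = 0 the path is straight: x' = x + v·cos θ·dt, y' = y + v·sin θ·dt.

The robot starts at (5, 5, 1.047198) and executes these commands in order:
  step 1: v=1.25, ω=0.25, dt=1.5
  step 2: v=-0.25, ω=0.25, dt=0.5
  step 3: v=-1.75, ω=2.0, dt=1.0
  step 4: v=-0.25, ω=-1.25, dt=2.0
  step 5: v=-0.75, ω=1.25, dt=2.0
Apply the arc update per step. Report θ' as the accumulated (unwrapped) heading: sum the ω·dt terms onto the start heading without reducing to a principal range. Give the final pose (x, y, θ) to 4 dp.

step 1: θ'=1.4222 (R=5.0000) → pose (5.6148, 6.7597, 1.4222)
step 2: θ'=1.5472 (R=-1.0000) → pose (5.6040, 6.6353, 1.5472)
step 3: θ'=3.5472 (R=-0.8750) → pose (6.8240, 5.8106, 3.5472)
step 4: θ'=1.0472 (R=0.2000) → pose (7.0762, 5.5269, 1.0472)
step 5: θ'=3.5472 (R=-0.6000) → pose (7.8325, 4.6755, 3.5472)

(7.8325, 4.6755, 3.5472)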